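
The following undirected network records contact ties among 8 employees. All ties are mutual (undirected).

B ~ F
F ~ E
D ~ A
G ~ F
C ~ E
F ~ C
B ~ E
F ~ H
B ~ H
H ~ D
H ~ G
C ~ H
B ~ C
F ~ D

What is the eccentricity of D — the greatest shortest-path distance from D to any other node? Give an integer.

2

Distances from D: A:1, B:2, C:2, E:2, F:1, G:2, H:1.
The largest is 2 (to C, B, G, and E), so the eccentricity of D is 2.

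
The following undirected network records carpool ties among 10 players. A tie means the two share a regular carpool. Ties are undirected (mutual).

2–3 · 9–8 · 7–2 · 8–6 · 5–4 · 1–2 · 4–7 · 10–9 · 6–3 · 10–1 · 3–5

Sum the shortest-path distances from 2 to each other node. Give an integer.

Distances from 2: 1:1, 3:1, 4:2, 5:2, 6:2, 7:1, 8:3, 9:3, 10:2.
Sum = 1 + 1 + 2 + 2 + 2 + 1 + 3 + 3 + 2 = 17.

17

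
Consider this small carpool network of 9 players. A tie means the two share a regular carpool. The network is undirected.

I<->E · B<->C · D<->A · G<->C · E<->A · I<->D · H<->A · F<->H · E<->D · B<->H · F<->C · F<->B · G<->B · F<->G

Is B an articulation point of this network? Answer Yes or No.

No

Even without B, every remaining node can still reach every other (the residual graph is connected), so B is not a cut vertex.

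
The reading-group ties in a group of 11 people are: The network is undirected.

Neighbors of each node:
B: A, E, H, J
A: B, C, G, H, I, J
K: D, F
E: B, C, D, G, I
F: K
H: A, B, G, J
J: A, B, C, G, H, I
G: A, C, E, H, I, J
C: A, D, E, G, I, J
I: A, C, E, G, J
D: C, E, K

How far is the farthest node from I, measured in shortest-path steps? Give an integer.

4

Distances from I: A:1, B:2, C:1, D:2, E:1, F:4, G:1, H:2, J:1, K:3.
The largest is 4 (to F), so the eccentricity of I is 4.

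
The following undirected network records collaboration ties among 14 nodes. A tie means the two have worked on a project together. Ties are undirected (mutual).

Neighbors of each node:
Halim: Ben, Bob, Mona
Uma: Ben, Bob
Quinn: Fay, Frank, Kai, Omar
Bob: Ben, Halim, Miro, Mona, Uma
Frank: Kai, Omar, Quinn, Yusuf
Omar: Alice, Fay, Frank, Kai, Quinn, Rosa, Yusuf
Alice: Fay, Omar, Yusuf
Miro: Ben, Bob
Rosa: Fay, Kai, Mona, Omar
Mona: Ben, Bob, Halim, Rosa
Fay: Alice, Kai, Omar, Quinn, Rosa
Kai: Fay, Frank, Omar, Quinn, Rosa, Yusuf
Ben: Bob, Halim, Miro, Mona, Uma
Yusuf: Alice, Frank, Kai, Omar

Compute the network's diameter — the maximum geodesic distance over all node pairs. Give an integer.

5

Eccentricity of each node (its greatest distance to any other): Alice:5, Ben:4, Bob:4, Fay:4, Frank:5, Halim:4, Kai:4, Miro:5, Mona:3, Omar:4, Quinn:5, Rosa:3, Uma:5, Yusuf:5.
The maximum eccentricity is 5, realized for instance by the pair Miro–Frank via Miro – Ben – Mona – Rosa – Omar – Frank. So the diameter is 5.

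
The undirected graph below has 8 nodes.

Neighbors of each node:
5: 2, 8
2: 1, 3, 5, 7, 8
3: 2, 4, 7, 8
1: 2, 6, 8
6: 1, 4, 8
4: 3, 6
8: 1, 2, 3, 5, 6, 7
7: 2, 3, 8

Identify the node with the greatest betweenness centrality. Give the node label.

Unnormalized betweenness of each node: 1:1/2, 2:17/6, 3:19/6, 4:1/2, 5:0, 6:11/6, 7:0, 8:37/6.
8 has the largest value, 37/6, making it the main broker — the node through which the most shortest paths run.

8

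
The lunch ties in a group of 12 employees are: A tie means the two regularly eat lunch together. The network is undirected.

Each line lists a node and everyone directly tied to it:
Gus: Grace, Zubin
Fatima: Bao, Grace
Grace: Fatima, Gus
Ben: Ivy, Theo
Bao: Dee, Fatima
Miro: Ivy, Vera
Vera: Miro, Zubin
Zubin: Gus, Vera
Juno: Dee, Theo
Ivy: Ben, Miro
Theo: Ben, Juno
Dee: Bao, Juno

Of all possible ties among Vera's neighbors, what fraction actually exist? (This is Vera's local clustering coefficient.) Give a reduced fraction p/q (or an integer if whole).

0

Vera's neighbors: Miro and Zubin (k = 2).
Possible neighbor pairs: C(2,2) = 1. Edges among them: none → e = 0.
Clustering(Vera) = 0/1.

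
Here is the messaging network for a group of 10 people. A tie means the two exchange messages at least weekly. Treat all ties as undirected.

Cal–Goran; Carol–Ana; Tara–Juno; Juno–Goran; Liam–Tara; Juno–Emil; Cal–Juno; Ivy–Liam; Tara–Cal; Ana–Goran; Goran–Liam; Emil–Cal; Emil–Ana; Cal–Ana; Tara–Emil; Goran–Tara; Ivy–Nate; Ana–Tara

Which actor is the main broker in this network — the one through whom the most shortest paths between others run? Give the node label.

Unnormalized betweenness of each node: Ana:33/4, Cal:3/4, Carol:0, Emil:1/2, Goran:13/2, Ivy:8, Juno:1/4, Liam:14, Nate:0, Tara:39/4.
Liam has the largest value, 14, making it the main broker — the node through which the most shortest paths run.

Liam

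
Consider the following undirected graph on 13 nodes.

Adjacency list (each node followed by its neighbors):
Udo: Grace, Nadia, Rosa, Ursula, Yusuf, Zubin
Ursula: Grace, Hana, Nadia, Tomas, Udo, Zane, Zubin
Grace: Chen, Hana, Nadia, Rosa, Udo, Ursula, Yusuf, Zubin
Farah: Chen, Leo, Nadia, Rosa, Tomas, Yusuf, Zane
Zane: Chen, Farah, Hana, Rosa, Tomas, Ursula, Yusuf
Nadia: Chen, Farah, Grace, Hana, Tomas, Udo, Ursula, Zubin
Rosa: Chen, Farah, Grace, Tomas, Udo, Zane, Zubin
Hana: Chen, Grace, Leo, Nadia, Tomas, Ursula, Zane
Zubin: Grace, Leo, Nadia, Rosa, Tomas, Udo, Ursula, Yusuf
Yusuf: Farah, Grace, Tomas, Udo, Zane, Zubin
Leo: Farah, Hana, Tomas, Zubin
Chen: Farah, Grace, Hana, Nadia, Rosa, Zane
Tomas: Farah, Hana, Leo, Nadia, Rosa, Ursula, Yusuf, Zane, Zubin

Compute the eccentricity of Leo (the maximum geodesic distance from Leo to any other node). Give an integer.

2

Distances from Leo: Chen:2, Farah:1, Grace:2, Hana:1, Nadia:2, Rosa:2, Tomas:1, Udo:2, Ursula:2, Yusuf:2, Zane:2, Zubin:1.
The largest is 2 (to Ursula, Grace, Nadia, Zane, Chen, Rosa, Yusuf, and Udo), so the eccentricity of Leo is 2.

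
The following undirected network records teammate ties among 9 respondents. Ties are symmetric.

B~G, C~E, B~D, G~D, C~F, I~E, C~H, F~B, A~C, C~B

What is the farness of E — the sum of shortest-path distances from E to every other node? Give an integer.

Distances from E: A:2, B:2, C:1, D:3, F:2, G:3, H:2, I:1.
Sum = 2 + 2 + 1 + 3 + 2 + 3 + 2 + 1 = 16.

16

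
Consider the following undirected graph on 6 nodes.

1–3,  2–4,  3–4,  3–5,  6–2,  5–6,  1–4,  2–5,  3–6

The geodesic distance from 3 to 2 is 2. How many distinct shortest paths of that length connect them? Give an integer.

3

The shortest distance is 2. The length-2 paths are: 3–4–2; 3–6–2; 3–5–2.
That gives 3 distinct shortest paths.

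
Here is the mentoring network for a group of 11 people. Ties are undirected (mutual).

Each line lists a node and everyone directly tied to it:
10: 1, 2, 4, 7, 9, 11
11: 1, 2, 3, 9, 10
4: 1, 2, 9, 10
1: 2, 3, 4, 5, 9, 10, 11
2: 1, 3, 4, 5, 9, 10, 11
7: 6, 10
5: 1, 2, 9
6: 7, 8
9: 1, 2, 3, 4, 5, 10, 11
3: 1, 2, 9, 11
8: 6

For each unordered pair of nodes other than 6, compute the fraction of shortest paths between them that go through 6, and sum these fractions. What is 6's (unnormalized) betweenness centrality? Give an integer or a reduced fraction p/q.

Pairs whose geodesics pass through 6 — 10–8: 1; 9–8: 1; 3–8: 4/4; 11–8: 1; 2–8: 1; 1–8: 1; 5–8: 3/3; 4–8: 1; 7–8: 1.
All other pairs contribute 0.
Summing the contributions gives betweenness(6) = 9.

9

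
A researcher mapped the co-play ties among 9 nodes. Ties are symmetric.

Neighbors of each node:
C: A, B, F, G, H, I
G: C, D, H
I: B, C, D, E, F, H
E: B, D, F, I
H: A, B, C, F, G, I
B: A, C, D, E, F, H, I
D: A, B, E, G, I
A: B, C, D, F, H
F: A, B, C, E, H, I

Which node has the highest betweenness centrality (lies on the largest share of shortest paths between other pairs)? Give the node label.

Unnormalized betweenness of each node: A:3/4, B:39/20, C:17/10, D:38/15, E:1/4, F:6/5, G:1/2, H:17/10, I:17/12.
D has the largest value, 38/15, making it the main broker — the node through which the most shortest paths run.

D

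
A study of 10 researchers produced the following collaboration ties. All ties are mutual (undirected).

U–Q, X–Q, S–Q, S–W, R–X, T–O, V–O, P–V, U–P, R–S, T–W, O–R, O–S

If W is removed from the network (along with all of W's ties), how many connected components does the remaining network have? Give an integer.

1

W's neighbors (S and T) remain reachable from one another through other ties, so the rest of the network stays in one piece.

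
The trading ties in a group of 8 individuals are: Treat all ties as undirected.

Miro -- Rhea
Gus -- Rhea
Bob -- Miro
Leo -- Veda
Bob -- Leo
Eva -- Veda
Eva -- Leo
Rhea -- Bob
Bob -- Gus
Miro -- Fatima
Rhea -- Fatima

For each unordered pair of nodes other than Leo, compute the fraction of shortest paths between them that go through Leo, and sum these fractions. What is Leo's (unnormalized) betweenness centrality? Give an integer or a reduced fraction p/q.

Pairs whose geodesics pass through Leo — Eva–Bob: 1; Eva–Rhea: 1; Eva–Fatima: 2/2; Eva–Gus: 1; Eva–Miro: 1; Veda–Bob: 1; Veda–Rhea: 1; Veda–Fatima: 2/2; Veda–Gus: 1; Veda–Miro: 1.
All other pairs contribute 0.
Summing the contributions gives betweenness(Leo) = 10.

10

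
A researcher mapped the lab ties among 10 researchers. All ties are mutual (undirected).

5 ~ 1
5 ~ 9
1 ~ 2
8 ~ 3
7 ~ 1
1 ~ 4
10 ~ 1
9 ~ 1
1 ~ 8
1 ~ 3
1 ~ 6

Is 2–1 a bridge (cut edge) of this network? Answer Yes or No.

Without the 2–1 edge there is no alternate route between 2 and 1, so the network disconnects. It is a bridge.

Yes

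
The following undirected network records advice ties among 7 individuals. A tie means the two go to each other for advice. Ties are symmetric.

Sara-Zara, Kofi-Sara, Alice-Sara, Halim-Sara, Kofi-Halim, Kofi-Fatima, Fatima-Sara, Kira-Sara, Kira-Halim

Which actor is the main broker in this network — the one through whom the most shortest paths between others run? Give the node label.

Unnormalized betweenness of each node: Alice:0, Fatima:0, Halim:1/2, Kira:0, Kofi:1/2, Sara:11, Zara:0.
Sara has the largest value, 11, making it the main broker — the node through which the most shortest paths run.

Sara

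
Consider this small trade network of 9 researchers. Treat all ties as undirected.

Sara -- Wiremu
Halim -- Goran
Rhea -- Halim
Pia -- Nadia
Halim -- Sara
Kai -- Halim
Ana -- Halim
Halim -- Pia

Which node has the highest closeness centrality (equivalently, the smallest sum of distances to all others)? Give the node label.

Halim

Farness (sum of distances to all others) for each node — Ana:17, Goran:17, Halim:10, Kai:17, Nadia:22, Pia:15, Rhea:17, Sara:15, Wiremu:22.
The smallest farness is 10, for Halim, so Halim has the highest closeness.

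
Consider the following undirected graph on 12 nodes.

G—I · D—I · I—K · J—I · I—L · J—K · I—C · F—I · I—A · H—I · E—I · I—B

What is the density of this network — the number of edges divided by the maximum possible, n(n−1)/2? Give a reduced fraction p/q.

There are 12 edges and 12 nodes, so the maximum possible is C(12,2) = 66.
Density = 12/66 = 2/11.

2/11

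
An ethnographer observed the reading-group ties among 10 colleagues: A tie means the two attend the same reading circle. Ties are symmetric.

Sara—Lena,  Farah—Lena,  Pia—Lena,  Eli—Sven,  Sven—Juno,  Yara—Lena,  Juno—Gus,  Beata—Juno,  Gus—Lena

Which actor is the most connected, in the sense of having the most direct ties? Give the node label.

Lena

Degrees — Beata:1, Eli:1, Farah:1, Gus:2, Juno:3, Lena:5, Pia:1, Sara:1, Sven:2, Yara:1.
The maximum is 5, attained only by Lena.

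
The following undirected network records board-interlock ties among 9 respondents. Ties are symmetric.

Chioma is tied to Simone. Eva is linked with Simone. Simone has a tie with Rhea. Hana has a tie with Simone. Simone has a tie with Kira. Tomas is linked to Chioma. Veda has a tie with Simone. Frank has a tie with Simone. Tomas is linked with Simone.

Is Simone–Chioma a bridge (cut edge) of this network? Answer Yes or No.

Even without that edge, Simone still reaches Chioma via Simone – Tomas – Chioma, so the network stays connected. Not a bridge.

No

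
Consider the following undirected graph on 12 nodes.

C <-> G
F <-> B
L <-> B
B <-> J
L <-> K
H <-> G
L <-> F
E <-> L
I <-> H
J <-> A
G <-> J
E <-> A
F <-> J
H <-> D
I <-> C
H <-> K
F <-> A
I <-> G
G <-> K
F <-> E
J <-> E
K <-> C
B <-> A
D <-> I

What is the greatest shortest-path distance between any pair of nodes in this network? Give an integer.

4

Eccentricity of each node (its greatest distance to any other): A:4, B:4, C:3, D:4, E:4, F:4, G:2, H:3, I:3, J:3, K:3, L:3.
The maximum eccentricity is 4, realized for instance by the pair B–D via B – J – G – I – D. So the diameter is 4.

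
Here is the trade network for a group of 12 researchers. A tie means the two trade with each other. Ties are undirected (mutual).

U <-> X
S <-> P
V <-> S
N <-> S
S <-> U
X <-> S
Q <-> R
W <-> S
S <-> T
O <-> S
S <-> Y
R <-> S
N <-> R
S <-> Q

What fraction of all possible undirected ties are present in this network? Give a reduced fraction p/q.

There are 14 edges and 12 nodes, so the maximum possible is C(12,2) = 66.
Density = 14/66 = 7/33.

7/33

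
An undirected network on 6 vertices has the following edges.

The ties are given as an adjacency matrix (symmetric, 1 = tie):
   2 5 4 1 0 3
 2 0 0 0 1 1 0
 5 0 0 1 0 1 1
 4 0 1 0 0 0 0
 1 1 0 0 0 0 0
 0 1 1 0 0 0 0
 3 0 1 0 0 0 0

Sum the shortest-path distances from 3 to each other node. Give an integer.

Distances from 3: 0:2, 1:4, 2:3, 4:2, 5:1.
Sum = 2 + 4 + 3 + 2 + 1 = 12.

12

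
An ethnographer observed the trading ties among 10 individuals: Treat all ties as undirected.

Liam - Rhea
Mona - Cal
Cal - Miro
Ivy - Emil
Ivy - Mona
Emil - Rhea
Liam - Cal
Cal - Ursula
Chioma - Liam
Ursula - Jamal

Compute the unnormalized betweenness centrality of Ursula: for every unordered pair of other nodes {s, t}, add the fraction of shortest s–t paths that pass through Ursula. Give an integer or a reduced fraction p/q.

Pairs whose geodesics pass through Ursula — Rhea–Jamal: 1; Cal–Jamal: 1; Emil–Jamal: 2/2; Ivy–Jamal: 1; Mona–Jamal: 1; Jamal–Chioma: 1; Jamal–Liam: 1; Jamal–Miro: 1.
All other pairs contribute 0.
Summing the contributions gives betweenness(Ursula) = 8.

8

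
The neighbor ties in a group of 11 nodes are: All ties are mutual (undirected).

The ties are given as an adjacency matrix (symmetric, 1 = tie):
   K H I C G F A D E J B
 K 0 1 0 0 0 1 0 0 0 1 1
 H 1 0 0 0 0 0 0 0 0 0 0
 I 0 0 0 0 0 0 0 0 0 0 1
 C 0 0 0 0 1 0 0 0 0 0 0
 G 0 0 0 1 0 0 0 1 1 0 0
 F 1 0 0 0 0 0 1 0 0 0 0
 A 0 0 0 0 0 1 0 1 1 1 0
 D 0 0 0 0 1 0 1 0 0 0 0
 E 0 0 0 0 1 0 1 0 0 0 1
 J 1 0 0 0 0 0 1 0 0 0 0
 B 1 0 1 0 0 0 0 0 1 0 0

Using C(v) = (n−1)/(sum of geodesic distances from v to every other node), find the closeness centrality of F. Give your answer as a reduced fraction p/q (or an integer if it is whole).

5/11

Distances from F: A:1, B:2, C:4, D:2, E:2, G:3, H:2, I:3, J:2, K:1. Sum = 22.
n = 11, so closeness = 10/22 = 5/11.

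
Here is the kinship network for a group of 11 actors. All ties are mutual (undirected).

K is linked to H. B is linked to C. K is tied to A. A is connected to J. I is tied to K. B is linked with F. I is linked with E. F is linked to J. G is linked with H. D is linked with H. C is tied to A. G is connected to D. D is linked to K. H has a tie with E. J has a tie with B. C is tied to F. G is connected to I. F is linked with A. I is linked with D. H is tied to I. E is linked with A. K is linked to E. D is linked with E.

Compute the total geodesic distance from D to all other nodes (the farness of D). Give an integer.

Distances from D: A:2, B:4, C:3, E:1, F:3, G:1, H:1, I:1, J:3, K:1.
Sum = 2 + 4 + 3 + 1 + 3 + 1 + 1 + 1 + 3 + 1 = 20.

20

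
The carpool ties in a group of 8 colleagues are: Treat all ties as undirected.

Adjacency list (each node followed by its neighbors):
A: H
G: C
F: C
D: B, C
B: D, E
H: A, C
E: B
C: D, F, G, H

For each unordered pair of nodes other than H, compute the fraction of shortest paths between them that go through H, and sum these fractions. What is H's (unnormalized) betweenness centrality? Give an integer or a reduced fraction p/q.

6

Pairs whose geodesics pass through H — E–A: 1; A–B: 1; A–G: 1; A–D: 1; A–C: 1; A–F: 1.
All other pairs contribute 0.
Summing the contributions gives betweenness(H) = 6.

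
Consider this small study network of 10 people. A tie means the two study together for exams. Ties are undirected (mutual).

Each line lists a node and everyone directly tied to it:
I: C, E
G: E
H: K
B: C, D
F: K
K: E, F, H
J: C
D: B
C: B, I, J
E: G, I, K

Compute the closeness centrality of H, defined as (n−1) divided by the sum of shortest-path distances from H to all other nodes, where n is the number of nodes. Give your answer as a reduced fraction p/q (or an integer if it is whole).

9/31

Distances from H: B:5, C:4, D:6, E:2, F:2, G:3, I:3, J:5, K:1. Sum = 31.
n = 10, so closeness = 9/31.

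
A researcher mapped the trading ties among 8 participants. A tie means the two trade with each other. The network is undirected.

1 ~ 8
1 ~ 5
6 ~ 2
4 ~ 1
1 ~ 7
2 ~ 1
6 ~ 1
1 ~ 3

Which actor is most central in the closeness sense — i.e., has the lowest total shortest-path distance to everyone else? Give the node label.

Farness (sum of distances to all others) for each node — 1:7, 2:12, 3:13, 4:13, 5:13, 6:12, 7:13, 8:13.
The smallest farness is 7, for 1, so 1 has the highest closeness.

1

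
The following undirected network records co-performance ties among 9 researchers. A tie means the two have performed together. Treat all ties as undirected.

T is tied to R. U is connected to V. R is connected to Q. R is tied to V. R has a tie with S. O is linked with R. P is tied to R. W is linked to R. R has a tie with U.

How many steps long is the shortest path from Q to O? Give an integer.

One shortest route is Q – R – O, which uses 2 edges, and Q and O are not directly tied, so nothing shorter exists. So d(Q,O) = 2.

2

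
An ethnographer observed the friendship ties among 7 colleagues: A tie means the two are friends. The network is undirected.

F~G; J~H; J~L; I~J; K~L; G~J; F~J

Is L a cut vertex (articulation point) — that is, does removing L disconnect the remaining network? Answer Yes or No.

Removing L leaves {K} with no path to {F, G, H, I, and J}, so the network splits into 2 components. L is a cut vertex.

Yes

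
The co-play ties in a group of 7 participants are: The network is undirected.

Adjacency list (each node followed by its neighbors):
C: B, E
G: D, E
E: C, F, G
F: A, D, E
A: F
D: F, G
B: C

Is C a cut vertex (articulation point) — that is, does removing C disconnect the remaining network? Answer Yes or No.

Removing C leaves {A, D, E, F, and G} with no path to {B}, so the network splits into 2 components. C is a cut vertex.

Yes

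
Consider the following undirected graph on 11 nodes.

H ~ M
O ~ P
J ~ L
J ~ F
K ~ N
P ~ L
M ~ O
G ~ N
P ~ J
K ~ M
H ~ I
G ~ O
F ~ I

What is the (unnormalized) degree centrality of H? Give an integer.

2

H is directly tied to I and M. That is 2 neighbors, so the degree of H is 2.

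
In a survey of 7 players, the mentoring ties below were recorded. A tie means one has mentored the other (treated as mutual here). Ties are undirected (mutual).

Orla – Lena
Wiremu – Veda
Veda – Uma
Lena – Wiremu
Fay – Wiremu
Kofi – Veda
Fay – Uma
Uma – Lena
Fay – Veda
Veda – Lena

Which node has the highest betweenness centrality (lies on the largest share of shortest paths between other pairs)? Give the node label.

Veda

Unnormalized betweenness of each node: Fay:1/3, Kofi:0, Lena:16/3, Orla:0, Uma:2/3, Veda:6, Wiremu:2/3.
Veda has the largest value, 6, making it the main broker — the node through which the most shortest paths run.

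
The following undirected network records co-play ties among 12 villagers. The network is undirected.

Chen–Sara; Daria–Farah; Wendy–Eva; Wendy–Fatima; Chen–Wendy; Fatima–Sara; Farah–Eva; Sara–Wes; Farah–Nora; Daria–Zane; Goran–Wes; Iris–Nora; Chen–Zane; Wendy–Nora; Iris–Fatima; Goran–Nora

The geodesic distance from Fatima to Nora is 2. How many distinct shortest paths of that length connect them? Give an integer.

The shortest distance is 2. The length-2 paths are: Fatima–Iris–Nora; Fatima–Wendy–Nora.
That gives 2 distinct shortest paths.

2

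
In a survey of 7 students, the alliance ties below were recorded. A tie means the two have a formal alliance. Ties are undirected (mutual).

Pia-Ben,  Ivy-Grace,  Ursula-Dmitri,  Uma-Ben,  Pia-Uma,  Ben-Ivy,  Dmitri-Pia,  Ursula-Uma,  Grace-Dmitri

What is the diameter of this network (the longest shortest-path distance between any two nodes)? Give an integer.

3

Eccentricity of each node (its greatest distance to any other): Ben:2, Dmitri:2, Grace:3, Ivy:3, Pia:2, Uma:3, Ursula:3.
The maximum eccentricity is 3, realized for instance by the pair Ivy–Ursula via Ivy – Grace – Dmitri – Ursula. So the diameter is 3.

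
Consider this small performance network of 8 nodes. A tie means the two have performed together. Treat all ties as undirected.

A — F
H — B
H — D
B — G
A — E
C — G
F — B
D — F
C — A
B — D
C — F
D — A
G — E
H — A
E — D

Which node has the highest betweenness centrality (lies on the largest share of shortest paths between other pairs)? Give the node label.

Unnormalized betweenness of each node: A:10/3, B:7/3, C:1, D:13/6, E:1, F:4/3, G:3/2, H:1/3.
A has the largest value, 10/3, making it the main broker — the node through which the most shortest paths run.

A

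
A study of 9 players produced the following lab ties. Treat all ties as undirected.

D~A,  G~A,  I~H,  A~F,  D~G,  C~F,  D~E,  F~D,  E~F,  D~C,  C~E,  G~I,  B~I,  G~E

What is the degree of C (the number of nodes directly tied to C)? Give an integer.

3

C is directly tied to D, E, and F. That is 3 neighbors, so the degree of C is 3.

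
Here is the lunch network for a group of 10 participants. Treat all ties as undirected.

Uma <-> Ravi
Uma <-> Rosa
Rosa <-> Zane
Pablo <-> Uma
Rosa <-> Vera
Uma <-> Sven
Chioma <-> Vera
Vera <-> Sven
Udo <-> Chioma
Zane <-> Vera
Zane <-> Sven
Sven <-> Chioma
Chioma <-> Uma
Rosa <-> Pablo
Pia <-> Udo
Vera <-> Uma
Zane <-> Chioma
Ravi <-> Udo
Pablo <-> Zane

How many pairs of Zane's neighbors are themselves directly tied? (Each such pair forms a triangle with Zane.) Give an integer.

Zane's neighbors: Chioma, Pablo, Rosa, Sven, and Vera.
Neighbor pairs that are themselves tied: Zane–Chioma–Sven; Zane–Chioma–Vera; Zane–Pablo–Rosa; Zane–Rosa–Vera; Zane–Sven–Vera. Each forms one triangle with Zane, for 5 in total.

5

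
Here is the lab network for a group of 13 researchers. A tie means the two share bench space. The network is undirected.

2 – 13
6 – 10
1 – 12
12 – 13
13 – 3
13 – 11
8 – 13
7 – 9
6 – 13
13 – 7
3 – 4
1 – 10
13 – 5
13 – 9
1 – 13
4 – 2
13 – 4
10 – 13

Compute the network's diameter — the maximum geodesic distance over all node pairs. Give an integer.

2

Eccentricity of each node (its greatest distance to any other): 1:2, 2:2, 3:2, 4:2, 5:2, 6:2, 7:2, 8:2, 9:2, 10:2, 11:2, 12:2, 13:1.
The maximum eccentricity is 2, realized for instance by the pair 5–10 via 5 – 13 – 10. So the diameter is 2.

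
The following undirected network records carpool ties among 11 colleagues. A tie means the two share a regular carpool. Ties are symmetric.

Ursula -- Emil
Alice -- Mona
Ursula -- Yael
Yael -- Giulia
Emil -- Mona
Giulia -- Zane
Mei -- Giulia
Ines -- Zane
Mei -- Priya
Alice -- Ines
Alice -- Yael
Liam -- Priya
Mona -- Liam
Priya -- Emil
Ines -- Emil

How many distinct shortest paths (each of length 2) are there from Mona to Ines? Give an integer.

2

The shortest distance is 2. The length-2 paths are: Mona–Emil–Ines; Mona–Alice–Ines.
That gives 2 distinct shortest paths.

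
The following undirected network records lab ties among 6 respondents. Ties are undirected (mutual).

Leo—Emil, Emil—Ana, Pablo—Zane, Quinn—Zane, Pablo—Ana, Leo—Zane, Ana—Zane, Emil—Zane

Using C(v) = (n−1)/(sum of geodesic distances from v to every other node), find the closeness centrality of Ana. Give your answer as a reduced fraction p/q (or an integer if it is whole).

Distances from Ana: Emil:1, Leo:2, Pablo:1, Quinn:2, Zane:1. Sum = 7.
n = 6, so closeness = 5/7.

5/7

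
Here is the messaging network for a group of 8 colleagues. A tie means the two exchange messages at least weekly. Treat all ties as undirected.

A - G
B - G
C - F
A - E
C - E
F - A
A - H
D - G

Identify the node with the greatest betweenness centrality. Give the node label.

Unnormalized betweenness of each node: A:31/2, B:0, C:1/2, D:0, E:5/2, F:5/2, G:11, H:0.
A has the largest value, 31/2, making it the main broker — the node through which the most shortest paths run.

A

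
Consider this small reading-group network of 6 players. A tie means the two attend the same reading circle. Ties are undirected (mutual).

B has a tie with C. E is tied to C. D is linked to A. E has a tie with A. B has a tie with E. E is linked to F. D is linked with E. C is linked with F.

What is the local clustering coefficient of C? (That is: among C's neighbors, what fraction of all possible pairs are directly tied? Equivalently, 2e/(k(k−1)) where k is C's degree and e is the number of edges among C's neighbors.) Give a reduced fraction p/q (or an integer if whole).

2/3

C's neighbors: B, E, and F (k = 3).
Possible neighbor pairs: C(3,2) = 3. Edges among them: B–E, E–F → e = 2.
Clustering(C) = 2/3.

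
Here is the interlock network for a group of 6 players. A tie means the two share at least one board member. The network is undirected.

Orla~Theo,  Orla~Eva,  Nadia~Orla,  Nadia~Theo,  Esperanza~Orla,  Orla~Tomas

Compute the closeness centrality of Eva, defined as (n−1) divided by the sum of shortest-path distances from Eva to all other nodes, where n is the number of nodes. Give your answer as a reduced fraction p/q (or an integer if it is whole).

Distances from Eva: Esperanza:2, Nadia:2, Orla:1, Theo:2, Tomas:2. Sum = 9.
n = 6, so closeness = 5/9.

5/9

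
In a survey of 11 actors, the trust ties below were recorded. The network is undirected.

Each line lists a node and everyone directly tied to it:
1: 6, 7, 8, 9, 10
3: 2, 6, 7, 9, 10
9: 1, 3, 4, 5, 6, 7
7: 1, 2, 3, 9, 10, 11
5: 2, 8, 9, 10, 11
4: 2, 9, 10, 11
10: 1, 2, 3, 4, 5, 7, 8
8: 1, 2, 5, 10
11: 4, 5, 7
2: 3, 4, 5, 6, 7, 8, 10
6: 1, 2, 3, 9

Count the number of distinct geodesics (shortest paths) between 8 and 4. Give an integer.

The shortest distance is 2. The length-2 paths are: 8–2–4; 8–10–4.
That gives 2 distinct shortest paths.

2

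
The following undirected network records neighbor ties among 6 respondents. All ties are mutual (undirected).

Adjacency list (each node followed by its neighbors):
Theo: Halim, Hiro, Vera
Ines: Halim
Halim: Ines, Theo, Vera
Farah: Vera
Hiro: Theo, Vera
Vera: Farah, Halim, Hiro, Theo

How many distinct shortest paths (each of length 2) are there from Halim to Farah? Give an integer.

The shortest distance is 2, and the only length-2 path is Halim–Vera–Farah. So there is exactly 1 shortest path.

1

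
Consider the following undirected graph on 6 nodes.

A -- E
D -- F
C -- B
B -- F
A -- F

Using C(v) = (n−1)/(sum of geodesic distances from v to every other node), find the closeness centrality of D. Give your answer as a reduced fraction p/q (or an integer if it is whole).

Distances from D: A:2, B:2, C:3, E:3, F:1. Sum = 11.
n = 6, so closeness = 5/11.

5/11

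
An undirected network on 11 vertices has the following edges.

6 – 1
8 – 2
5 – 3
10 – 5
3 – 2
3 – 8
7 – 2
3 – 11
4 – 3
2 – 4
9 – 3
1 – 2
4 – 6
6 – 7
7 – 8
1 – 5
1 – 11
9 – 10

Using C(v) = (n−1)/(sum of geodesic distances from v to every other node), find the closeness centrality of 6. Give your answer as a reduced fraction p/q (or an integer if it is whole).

10/19

Distances from 6: 1:1, 2:2, 3:2, 4:1, 5:2, 7:1, 8:2, 9:3, 10:3, 11:2. Sum = 19.
n = 11, so closeness = 10/19.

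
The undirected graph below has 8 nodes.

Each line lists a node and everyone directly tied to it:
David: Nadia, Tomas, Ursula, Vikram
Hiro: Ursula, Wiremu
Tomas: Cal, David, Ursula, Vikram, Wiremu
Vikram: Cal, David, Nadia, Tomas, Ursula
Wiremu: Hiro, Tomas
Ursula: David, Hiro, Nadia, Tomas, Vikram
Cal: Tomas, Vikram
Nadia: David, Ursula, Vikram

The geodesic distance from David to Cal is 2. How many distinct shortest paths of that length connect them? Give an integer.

2

The shortest distance is 2. The length-2 paths are: David–Tomas–Cal; David–Vikram–Cal.
That gives 2 distinct shortest paths.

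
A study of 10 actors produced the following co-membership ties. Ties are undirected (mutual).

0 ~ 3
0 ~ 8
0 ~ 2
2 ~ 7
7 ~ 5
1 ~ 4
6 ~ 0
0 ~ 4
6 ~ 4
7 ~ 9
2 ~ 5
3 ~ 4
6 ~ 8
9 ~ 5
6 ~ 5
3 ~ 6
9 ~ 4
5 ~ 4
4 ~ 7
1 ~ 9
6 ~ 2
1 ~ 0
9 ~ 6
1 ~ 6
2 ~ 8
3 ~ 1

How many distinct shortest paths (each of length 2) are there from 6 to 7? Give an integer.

The shortest distance is 2. The length-2 paths are: 6–9–7; 6–2–7; 6–4–7; 6–5–7.
That gives 4 distinct shortest paths.

4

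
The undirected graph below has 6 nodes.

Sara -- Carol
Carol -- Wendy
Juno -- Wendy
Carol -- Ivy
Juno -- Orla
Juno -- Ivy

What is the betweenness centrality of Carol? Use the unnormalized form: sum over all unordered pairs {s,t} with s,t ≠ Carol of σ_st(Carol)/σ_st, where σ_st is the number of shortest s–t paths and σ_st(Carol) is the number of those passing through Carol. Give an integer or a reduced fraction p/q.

Pairs whose geodesics pass through Carol — Ivy–Wendy: 1/2; Ivy–Sara: 1; Orla–Sara: 2/2; Juno–Sara: 2/2; Wendy–Sara: 1.
All other pairs contribute 0.
Summing the contributions gives betweenness(Carol) = 9/2.

9/2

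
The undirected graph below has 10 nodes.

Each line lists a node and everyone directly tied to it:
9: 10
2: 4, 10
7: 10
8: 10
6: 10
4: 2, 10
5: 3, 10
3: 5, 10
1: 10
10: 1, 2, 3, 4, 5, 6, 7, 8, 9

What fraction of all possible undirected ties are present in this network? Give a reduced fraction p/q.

11/45

There are 11 edges and 10 nodes, so the maximum possible is C(10,2) = 45.
Density = 11/45.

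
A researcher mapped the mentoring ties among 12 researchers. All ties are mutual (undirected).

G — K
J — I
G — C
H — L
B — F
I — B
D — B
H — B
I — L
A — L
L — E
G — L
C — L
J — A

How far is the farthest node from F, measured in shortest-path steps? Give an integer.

Distances from F: A:4, B:1, C:4, D:2, E:4, G:4, H:2, I:2, J:3, K:5, L:3.
The largest is 5 (to K), so the eccentricity of F is 5.

5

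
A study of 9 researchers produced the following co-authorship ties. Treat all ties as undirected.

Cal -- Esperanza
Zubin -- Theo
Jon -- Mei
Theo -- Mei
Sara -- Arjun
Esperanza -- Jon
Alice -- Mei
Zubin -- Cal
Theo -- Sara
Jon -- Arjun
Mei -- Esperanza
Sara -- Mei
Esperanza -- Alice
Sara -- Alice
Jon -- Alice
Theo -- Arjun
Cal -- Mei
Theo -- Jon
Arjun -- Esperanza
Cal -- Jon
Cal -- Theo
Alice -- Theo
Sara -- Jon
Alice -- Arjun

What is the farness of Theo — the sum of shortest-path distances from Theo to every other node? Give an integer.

9

Distances from Theo: Alice:1, Arjun:1, Cal:1, Esperanza:2, Jon:1, Mei:1, Sara:1, Zubin:1.
Sum = 1 + 1 + 1 + 2 + 1 + 1 + 1 + 1 = 9.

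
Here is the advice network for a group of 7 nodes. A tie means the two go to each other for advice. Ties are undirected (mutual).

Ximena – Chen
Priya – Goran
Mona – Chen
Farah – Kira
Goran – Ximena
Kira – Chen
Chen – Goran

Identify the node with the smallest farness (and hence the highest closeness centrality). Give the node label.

Farness (sum of distances to all others) for each node — Chen:8, Farah:16, Goran:10, Kira:11, Mona:13, Priya:15, Ximena:11.
The smallest farness is 8, for Chen, so Chen has the highest closeness.

Chen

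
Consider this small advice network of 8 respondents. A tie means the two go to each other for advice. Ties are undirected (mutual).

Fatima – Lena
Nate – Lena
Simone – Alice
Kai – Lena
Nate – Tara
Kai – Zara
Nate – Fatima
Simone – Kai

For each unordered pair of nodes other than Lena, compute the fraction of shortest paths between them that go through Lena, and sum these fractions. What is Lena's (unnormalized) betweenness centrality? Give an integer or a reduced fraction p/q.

12

Pairs whose geodesics pass through Lena — Nate–Simone: 1; Nate–Alice: 1; Nate–Kai: 1; Nate–Zara: 1; Fatima–Simone: 1; Fatima–Alice: 1; Fatima–Kai: 1; Fatima–Zara: 1; Tara–Simone: 1; Tara–Alice: 1; Tara–Kai: 1; Tara–Zara: 1.
All other pairs contribute 0.
Summing the contributions gives betweenness(Lena) = 12.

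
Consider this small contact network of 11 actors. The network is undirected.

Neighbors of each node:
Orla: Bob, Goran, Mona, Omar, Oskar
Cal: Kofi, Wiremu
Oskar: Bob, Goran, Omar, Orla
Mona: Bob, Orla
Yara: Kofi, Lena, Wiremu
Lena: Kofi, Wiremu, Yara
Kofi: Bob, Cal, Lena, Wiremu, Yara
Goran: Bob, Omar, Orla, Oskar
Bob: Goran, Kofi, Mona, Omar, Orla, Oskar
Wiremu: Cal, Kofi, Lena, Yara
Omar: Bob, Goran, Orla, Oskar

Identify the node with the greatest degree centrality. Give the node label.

Bob

Degrees — Bob:6, Cal:2, Goran:4, Kofi:5, Lena:3, Mona:2, Omar:4, Orla:5, Oskar:4, Wiremu:4, Yara:3.
The maximum is 6, attained only by Bob.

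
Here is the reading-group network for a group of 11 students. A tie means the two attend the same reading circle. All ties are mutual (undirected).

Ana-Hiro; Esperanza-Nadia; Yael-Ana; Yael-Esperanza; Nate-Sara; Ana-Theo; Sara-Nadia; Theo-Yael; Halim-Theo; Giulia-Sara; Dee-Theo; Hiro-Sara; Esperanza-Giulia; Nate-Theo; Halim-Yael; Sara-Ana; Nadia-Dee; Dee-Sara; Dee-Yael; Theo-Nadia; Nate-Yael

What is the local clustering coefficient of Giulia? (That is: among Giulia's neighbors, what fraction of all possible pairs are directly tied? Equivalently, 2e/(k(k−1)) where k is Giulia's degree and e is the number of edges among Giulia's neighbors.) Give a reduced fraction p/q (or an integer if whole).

Giulia's neighbors: Esperanza and Sara (k = 2).
Possible neighbor pairs: C(2,2) = 1. Edges among them: none → e = 0.
Clustering(Giulia) = 0/1.

0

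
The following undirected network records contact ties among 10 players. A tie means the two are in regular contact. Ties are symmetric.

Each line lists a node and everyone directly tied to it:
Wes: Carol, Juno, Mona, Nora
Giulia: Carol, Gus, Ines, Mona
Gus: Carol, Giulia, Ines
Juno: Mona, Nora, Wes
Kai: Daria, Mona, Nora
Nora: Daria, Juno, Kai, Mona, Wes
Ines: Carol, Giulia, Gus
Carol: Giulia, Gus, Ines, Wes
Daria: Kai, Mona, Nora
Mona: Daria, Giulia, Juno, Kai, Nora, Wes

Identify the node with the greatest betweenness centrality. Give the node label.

Mona

Unnormalized betweenness of each node: Carol:9/2, Daria:0, Giulia:55/6, Gus:0, Ines:0, Juno:0, Kai:0, Mona:83/6, Nora:8/3, Wes:35/6.
Mona has the largest value, 83/6, making it the main broker — the node through which the most shortest paths run.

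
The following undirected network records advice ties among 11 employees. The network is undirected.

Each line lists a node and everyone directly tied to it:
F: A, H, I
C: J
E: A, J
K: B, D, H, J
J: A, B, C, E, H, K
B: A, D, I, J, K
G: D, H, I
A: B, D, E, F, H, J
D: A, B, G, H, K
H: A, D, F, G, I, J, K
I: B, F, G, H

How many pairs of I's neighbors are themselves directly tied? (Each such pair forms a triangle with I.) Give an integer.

2

I's neighbors: B, F, G, and H.
Neighbor pairs that are themselves tied: I–F–H; I–G–H. Each forms one triangle with I, for 2 in total.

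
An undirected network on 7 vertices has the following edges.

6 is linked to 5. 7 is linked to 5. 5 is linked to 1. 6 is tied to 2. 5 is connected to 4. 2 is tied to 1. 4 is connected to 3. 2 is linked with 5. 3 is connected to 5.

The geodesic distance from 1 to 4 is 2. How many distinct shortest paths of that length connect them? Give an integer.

The shortest distance is 2, and the only length-2 path is 1–5–4. So there is exactly 1 shortest path.

1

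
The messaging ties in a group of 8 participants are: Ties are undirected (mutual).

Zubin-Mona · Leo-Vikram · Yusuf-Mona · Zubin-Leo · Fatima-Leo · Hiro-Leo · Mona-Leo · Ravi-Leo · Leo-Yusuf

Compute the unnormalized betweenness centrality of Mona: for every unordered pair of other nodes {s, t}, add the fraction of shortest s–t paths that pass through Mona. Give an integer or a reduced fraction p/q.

1/2

Pairs whose geodesics pass through Mona — Zubin–Yusuf: 1/2.
All other pairs contribute 0.
Summing the contributions gives betweenness(Mona) = 1/2.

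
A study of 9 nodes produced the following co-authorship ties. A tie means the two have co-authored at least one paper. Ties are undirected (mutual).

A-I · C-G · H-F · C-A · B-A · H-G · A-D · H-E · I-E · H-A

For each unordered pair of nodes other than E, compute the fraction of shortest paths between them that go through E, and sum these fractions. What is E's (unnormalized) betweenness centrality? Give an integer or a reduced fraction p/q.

4/3

Pairs whose geodesics pass through E — F–I: 1/2; G–I: 1/3; I–H: 1/2.
All other pairs contribute 0.
Summing the contributions gives betweenness(E) = 4/3.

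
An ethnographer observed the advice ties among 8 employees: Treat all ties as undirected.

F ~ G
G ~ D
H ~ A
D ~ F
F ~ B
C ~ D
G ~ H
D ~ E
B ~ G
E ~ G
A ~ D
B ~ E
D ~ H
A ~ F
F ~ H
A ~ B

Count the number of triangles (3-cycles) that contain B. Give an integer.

B's neighbors: A, E, F, and G.
Neighbor pairs that are themselves tied: B–A–F; B–E–G; B–F–G. Each forms one triangle with B, for 3 in total.

3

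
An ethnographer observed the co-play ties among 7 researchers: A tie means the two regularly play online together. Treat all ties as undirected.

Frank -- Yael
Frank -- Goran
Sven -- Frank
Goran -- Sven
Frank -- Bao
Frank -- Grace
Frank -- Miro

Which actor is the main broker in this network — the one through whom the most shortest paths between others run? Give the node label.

Unnormalized betweenness of each node: Bao:0, Frank:14, Goran:0, Grace:0, Miro:0, Sven:0, Yael:0.
Frank has the largest value, 14, making it the main broker — the node through which the most shortest paths run.

Frank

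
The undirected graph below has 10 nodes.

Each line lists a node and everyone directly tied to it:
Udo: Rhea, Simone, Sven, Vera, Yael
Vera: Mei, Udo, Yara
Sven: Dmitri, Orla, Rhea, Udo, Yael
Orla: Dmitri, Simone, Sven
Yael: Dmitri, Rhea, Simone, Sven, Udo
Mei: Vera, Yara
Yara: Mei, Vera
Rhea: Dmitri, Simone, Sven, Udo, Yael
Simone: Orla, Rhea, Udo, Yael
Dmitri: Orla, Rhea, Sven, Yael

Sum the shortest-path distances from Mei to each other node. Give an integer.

24

Distances from Mei: Dmitri:4, Orla:4, Rhea:3, Simone:3, Sven:3, Udo:2, Vera:1, Yael:3, Yara:1.
Sum = 4 + 4 + 3 + 3 + 3 + 2 + 1 + 3 + 1 = 24.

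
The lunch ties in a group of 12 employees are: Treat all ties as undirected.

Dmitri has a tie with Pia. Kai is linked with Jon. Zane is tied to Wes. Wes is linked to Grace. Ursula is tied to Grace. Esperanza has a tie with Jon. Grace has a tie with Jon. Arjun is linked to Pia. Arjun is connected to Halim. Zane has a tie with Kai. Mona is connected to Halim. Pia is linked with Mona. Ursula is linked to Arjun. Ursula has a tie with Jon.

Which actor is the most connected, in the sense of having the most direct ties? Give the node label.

Degrees — Arjun:3, Dmitri:1, Esperanza:1, Grace:3, Halim:2, Jon:4, Kai:2, Mona:2, Pia:3, Ursula:3, Wes:2, Zane:2.
The maximum is 4, attained only by Jon.

Jon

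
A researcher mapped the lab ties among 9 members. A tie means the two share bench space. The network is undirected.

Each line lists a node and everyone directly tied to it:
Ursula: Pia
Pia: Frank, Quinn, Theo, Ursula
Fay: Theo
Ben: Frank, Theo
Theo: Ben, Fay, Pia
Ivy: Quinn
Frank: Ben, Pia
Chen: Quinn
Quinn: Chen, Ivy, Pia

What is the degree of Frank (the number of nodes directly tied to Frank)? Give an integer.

Frank is directly tied to Ben and Pia. That is 2 neighbors, so the degree of Frank is 2.

2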